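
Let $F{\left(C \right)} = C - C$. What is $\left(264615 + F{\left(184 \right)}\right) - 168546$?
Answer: $96069$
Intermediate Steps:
$F{\left(C \right)} = 0$
$\left(264615 + F{\left(184 \right)}\right) - 168546 = \left(264615 + 0\right) - 168546 = 264615 + \left(\left(-33568 + 2431\right) - 137409\right) = 264615 - 168546 = 96069$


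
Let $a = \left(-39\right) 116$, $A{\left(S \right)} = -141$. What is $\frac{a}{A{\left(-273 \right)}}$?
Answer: $\frac{1508}{47} \approx 32.085$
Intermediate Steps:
$a = -4524$
$\frac{a}{A{\left(-273 \right)}} = - \frac{4524}{-141} = \left(-4524\right) \left(- \frac{1}{141}\right) = \frac{1508}{47}$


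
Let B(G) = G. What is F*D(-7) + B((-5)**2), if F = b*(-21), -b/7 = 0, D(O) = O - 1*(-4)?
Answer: 25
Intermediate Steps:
D(O) = 4 + O (D(O) = O + 4 = 4 + O)
b = 0 (b = -7*0 = 0)
F = 0 (F = 0*(-21) = 0)
F*D(-7) + B((-5)**2) = 0*(4 - 7) + (-5)**2 = 0*(-3) + 25 = 0 + 25 = 25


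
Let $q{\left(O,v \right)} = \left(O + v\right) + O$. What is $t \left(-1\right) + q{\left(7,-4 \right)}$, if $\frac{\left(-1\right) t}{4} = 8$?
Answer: $42$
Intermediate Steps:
$q{\left(O,v \right)} = v + 2 O$
$t = -32$ ($t = \left(-4\right) 8 = -32$)
$t \left(-1\right) + q{\left(7,-4 \right)} = \left(-32\right) \left(-1\right) + \left(-4 + 2 \cdot 7\right) = 32 + \left(-4 + 14\right) = 32 + 10 = 42$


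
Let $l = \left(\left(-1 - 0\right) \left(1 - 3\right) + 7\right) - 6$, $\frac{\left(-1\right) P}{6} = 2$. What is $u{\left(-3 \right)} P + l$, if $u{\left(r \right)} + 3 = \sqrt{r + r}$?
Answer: $39 - 12 i \sqrt{6} \approx 39.0 - 29.394 i$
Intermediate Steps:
$P = -12$ ($P = \left(-6\right) 2 = -12$)
$u{\left(r \right)} = -3 + \sqrt{2} \sqrt{r}$ ($u{\left(r \right)} = -3 + \sqrt{r + r} = -3 + \sqrt{2 r} = -3 + \sqrt{2} \sqrt{r}$)
$l = 3$ ($l = \left(\left(-1 + 0\right) \left(-2\right) + 7\right) - 6 = \left(\left(-1\right) \left(-2\right) + 7\right) - 6 = \left(2 + 7\right) - 6 = 9 - 6 = 3$)
$u{\left(-3 \right)} P + l = \left(-3 + \sqrt{2} \sqrt{-3}\right) \left(-12\right) + 3 = \left(-3 + \sqrt{2} i \sqrt{3}\right) \left(-12\right) + 3 = \left(-3 + i \sqrt{6}\right) \left(-12\right) + 3 = \left(36 - 12 i \sqrt{6}\right) + 3 = 39 - 12 i \sqrt{6}$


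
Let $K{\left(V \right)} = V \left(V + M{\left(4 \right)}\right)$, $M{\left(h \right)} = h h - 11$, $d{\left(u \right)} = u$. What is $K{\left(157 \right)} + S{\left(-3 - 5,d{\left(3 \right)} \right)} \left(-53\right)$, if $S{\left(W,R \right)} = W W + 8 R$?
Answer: $20770$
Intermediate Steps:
$M{\left(h \right)} = -11 + h^{2}$ ($M{\left(h \right)} = h^{2} - 11 = -11 + h^{2}$)
$S{\left(W,R \right)} = W^{2} + 8 R$
$K{\left(V \right)} = V \left(5 + V\right)$ ($K{\left(V \right)} = V \left(V - \left(11 - 4^{2}\right)\right) = V \left(V + \left(-11 + 16\right)\right) = V \left(V + 5\right) = V \left(5 + V\right)$)
$K{\left(157 \right)} + S{\left(-3 - 5,d{\left(3 \right)} \right)} \left(-53\right) = 157 \left(5 + 157\right) + \left(\left(-3 - 5\right)^{2} + 8 \cdot 3\right) \left(-53\right) = 157 \cdot 162 + \left(\left(-3 - 5\right)^{2} + 24\right) \left(-53\right) = 25434 + \left(\left(-8\right)^{2} + 24\right) \left(-53\right) = 25434 + \left(64 + 24\right) \left(-53\right) = 25434 + 88 \left(-53\right) = 25434 - 4664 = 20770$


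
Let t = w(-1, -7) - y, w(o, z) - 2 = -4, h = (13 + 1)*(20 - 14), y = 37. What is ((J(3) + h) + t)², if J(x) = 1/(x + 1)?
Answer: 32761/16 ≈ 2047.6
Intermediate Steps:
h = 84 (h = 14*6 = 84)
J(x) = 1/(1 + x)
w(o, z) = -2 (w(o, z) = 2 - 4 = -2)
t = -39 (t = -2 - 1*37 = -2 - 37 = -39)
((J(3) + h) + t)² = ((1/(1 + 3) + 84) - 39)² = ((1/4 + 84) - 39)² = ((¼ + 84) - 39)² = (337/4 - 39)² = (181/4)² = 32761/16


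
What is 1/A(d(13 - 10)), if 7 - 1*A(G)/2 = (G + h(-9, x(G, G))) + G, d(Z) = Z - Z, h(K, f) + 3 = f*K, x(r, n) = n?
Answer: 1/20 ≈ 0.050000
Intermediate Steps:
h(K, f) = -3 + K*f (h(K, f) = -3 + f*K = -3 + K*f)
d(Z) = 0
A(G) = 20 + 14*G (A(G) = 14 - 2*((G + (-3 - 9*G)) + G) = 14 - 2*((-3 - 8*G) + G) = 14 - 2*(-3 - 7*G) = 14 + (6 + 14*G) = 20 + 14*G)
1/A(d(13 - 10)) = 1/(20 + 14*0) = 1/(20 + 0) = 1/20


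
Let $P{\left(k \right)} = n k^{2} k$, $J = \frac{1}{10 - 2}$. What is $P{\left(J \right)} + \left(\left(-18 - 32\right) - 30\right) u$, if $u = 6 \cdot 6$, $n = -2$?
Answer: $- \frac{737281}{256} \approx -2880.0$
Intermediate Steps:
$J = \frac{1}{8} \approx 0.125$
$P{\left(k \right)} = - 2 k^{3}$ ($P{\left(k \right)} = - 2 k^{2} k = - 2 k^{3}$)
$u = 36$
$P{\left(J \right)} + \left(\left(-18 - 32\right) - 30\right) u = - \frac{2}{512} + \left(\left(-18 - 32\right) - 30\right) 36 = \left(-2\right) \frac{1}{512} + \left(-50 - 30\right) 36 = - \frac{1}{256} - 2880 = - \frac{737281}{256}$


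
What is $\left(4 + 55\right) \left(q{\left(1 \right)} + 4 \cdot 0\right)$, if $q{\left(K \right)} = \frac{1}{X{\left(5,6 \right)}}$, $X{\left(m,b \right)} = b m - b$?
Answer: $\frac{59}{24} \approx 2.4583$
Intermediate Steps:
$X{\left(m,b \right)} = - b + b m$
$q{\left(K \right)} = \frac{1}{24}$ ($q{\left(K \right)} = \frac{1}{6 \left(-1 + 5\right)} = \frac{1}{6 \cdot 4} = \frac{1}{24}$)
$\left(4 + 55\right) \left(q{\left(1 \right)} + 4 \cdot 0\right) = \left(4 + 55\right) \left(\frac{1}{24} + 4 \cdot 0\right) = 59 \left(\frac{1}{24} + 0\right) = 59 \cdot \frac{1}{24} = \frac{59}{24}$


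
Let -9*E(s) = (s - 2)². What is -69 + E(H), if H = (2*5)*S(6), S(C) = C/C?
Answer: -685/9 ≈ -76.111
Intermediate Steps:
S(C) = 1
H = 10 (H = (2*5)*1 = 10*1 = 10)
E(s) = -(-2 + s)²/9 (E(s) = -(s - 2)²/9 = -(-2 + s)²/9)
-69 + E(H) = -69 - (-2 + 10)²/9 = -69 - ⅑*8² = -69 - ⅑*64 = -69 - 64/9 = -685/9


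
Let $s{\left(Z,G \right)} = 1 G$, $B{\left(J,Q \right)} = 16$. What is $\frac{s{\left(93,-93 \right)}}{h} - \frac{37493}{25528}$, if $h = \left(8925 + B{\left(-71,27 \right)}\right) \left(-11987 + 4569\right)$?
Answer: $- \frac{1243348015265}{846563850232} \approx -1.4687$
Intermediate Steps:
$s{\left(Z,G \right)} = G$
$h = -66324338$ ($h = \left(8925 + 16\right) \left(-11987 + 4569\right) = 8941 \left(-7418\right) = -66324338$)
$\frac{s{\left(93,-93 \right)}}{h} - \frac{37493}{25528} = - \frac{93}{-66324338} - \frac{37493}{25528} = \left(-93\right) \left(- \frac{1}{66324338}\right) - \frac{37493}{25528} = \frac{93}{66324338} - \frac{37493}{25528} = - \frac{1243348015265}{846563850232}$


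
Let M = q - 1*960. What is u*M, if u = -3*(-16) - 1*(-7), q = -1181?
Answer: -117755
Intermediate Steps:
u = 55 (u = 48 + 7 = 55)
M = -2141 (M = -1181 - 1*960 = -1181 - 960 = -2141)
u*M = 55*(-2141) = -117755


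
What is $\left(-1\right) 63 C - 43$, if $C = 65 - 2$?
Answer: $-4012$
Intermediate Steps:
$C = 63$
$\left(-1\right) 63 C - 43 = \left(-1\right) 63 \cdot 63 - 43 = \left(-63\right) 63 - 43 = -3969 - 43 = -4012$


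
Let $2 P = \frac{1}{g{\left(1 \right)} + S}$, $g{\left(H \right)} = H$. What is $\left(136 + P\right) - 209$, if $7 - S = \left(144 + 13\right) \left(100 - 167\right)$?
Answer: $- \frac{1536941}{21054} \approx -73.0$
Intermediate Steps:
$S = 10526$ ($S = 7 - \left(144 + 13\right) \left(100 - 167\right) = 7 - 157 \left(-67\right) = 7 - -10519 = 7 + 10519 = 10526$)
$P = \frac{1}{21054}$ ($P = \frac{1}{2 \left(1 + 10526\right)} = \frac{1}{2 \cdot 10527} = \frac{1}{2} \cdot \frac{1}{10527} = \frac{1}{21054} \approx 4.7497 \cdot 10^{-5}$)
$\left(136 + P\right) - 209 = \left(136 + \frac{1}{21054}\right) - 209 = \frac{2863345}{21054} - 209 = - \frac{1536941}{21054}$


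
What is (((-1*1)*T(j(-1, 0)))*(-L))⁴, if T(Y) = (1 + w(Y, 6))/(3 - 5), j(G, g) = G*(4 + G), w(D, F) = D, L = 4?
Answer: 256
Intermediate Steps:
T(Y) = -½ - Y/2 (T(Y) = (1 + Y)/(3 - 5) = (1 + Y)/(-2) = (1 + Y)*(-½) = -½ - Y/2)
(((-1*1)*T(j(-1, 0)))*(-L))⁴ = (((-1*1)*(-½ - (-1)*(4 - 1)/2))*(-1*4))⁴ = (-(-½ - (-1)*3/2)*(-4))⁴ = (-(-½ - ½*(-3))*(-4))⁴ = (-(-½ + 3/2)*(-4))⁴ = (-1*1*(-4))⁴ = (-1*(-4))⁴ = 4⁴ = 256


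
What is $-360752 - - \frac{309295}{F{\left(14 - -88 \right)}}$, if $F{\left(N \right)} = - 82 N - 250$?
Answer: $- \frac{3107827023}{8614} \approx -3.6079 \cdot 10^{5}$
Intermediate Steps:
$F{\left(N \right)} = -250 - 82 N$
$-360752 - - \frac{309295}{F{\left(14 - -88 \right)}} = -360752 - - \frac{309295}{-250 - 82 \left(14 - -88\right)} = -360752 - - \frac{309295}{-250 - 82 \left(14 + 88\right)} = -360752 - - \frac{309295}{-250 - 8364} = -360752 - - \frac{309295}{-8614} = -360752 - \left(-309295\right) \left(- \frac{1}{8614}\right) = -360752 - \frac{309295}{8614} = - \frac{3107827023}{8614}$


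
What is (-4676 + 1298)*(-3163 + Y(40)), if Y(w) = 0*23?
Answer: 10684614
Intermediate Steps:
Y(w) = 0
(-4676 + 1298)*(-3163 + Y(40)) = (-4676 + 1298)*(-3163 + 0) = -3378*(-3163) = 10684614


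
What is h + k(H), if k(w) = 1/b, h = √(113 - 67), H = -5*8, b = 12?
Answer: 1/12 + √46 ≈ 6.8657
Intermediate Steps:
H = -40
h = √46 ≈ 6.7823
k(w) = 1/12
h + k(H) = √46 + 1/12 = 1/12 + √46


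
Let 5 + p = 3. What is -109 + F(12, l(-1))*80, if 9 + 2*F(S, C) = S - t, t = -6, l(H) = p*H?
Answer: 251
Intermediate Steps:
p = -2 (p = -5 + 3 = -2)
l(H) = -2*H
F(S, C) = -3/2 + S/2 (F(S, C) = -9/2 + (S - 1*(-6))/2 = -9/2 + (S + 6)/2 = -9/2 + (6 + S)/2 = -9/2 + (3 + S/2) = -3/2 + S/2)
-109 + F(12, l(-1))*80 = -109 + (-3/2 + (½)*12)*80 = -109 + (-3/2 + 6)*80 = -109 + (9/2)*80 = -109 + 360 = 251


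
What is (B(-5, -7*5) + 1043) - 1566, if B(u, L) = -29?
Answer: -552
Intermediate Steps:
(B(-5, -7*5) + 1043) - 1566 = (-29 + 1043) - 1566 = 1014 - 1566 = -552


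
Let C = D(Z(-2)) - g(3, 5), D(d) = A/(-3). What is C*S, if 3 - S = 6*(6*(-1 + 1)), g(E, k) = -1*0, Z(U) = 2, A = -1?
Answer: 1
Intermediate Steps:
g(E, k) = 0
D(d) = ⅓ (D(d) = -1/(-3) = -1*(-⅓) = ⅓)
C = ⅓ (C = ⅓ - 1*0 = ⅓ + 0 = ⅓ ≈ 0.33333)
S = 3 (S = 3 - 6*6*(-1 + 1) = 3 - 6*6*0 = 3 - 6*0 = 3 - 1*0 = 3 + 0 = 3)
C*S = (⅓)*3 = 1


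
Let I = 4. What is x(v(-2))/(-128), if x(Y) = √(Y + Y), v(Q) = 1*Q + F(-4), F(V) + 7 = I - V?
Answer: -I*√2/128 ≈ -0.011049*I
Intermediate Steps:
F(V) = -3 - V (F(V) = -7 + (4 - V) = -3 - V)
v(Q) = 1 + Q (v(Q) = 1*Q + (-3 - 1*(-4)) = Q + (-3 + 4) = Q + 1 = 1 + Q)
x(Y) = √2*√Y (x(Y) = √(2*Y) = √2*√Y)
x(v(-2))/(-128) = (√2*√(1 - 2))/(-128) = (√2*√(-1))*(-1/128) = (√2*I)*(-1/128) = (I*√2)*(-1/128) = -I*√2/128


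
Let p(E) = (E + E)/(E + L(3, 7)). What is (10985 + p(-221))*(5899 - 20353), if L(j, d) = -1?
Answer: -5875820808/37 ≈ -1.5881e+8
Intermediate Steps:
p(E) = 2*E/(-1 + E) (p(E) = (E + E)/(E - 1) = (2*E)/(-1 + E) = 2*E/(-1 + E))
(10985 + p(-221))*(5899 - 20353) = (10985 + 2*(-221)/(-1 - 221))*(5899 - 20353) = (10985 + 2*(-221)/(-222))*(-14454) = (10985 + 2*(-221)*(-1/222))*(-14454) = (10985 + 221/111)*(-14454) = (1219556/111)*(-14454) = -5875820808/37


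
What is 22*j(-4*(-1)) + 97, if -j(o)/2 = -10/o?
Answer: 207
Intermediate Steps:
j(o) = 20/o (j(o) = -(-20)/o = 20/o)
22*j(-4*(-1)) + 97 = 22*(20/((-4*(-1)))) + 97 = 22*(20/4) + 97 = 22*(20*(¼)) + 97 = 22*5 + 97 = 110 + 97 = 207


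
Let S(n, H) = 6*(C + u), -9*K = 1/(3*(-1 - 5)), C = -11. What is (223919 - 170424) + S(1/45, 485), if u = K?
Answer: 1442584/27 ≈ 53429.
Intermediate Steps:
K = 1/162 (K = -1/(3*(-1 - 5))/9 = -1/(9*(3*(-6))) = -1/9/(-18) = -1/9*(-1/18) = 1/162 ≈ 0.0061728)
u = 1/162 ≈ 0.0061728
S(n, H) = -1781/27 (S(n, H) = 6*(-11 + 1/162) = 6*(-1781/162) = -1781/27)
(223919 - 170424) + S(1/45, 485) = (223919 - 170424) - 1781/27 = 53495 - 1781/27 = 1442584/27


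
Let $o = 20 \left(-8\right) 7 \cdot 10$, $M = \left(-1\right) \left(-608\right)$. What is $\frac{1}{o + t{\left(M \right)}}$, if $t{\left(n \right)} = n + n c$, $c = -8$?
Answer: $- \frac{1}{15456} \approx -6.47 \cdot 10^{-5}$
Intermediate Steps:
$M = 608$
$o = -11200$ ($o = 20 \left(\left(-56\right) 10\right) = 20 \left(-560\right) = -11200$)
$t{\left(n \right)} = - 7 n$ ($t{\left(n \right)} = n + n \left(-8\right) = n - 8 n = - 7 n$)
$\frac{1}{o + t{\left(M \right)}} = \frac{1}{-11200 - 4256} = \frac{1}{-15456} = - \frac{1}{15456}$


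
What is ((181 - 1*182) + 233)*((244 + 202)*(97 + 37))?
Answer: 13865248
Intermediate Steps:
((181 - 1*182) + 233)*((244 + 202)*(97 + 37)) = ((181 - 182) + 233)*(446*134) = (-1 + 233)*59764 = 232*59764 = 13865248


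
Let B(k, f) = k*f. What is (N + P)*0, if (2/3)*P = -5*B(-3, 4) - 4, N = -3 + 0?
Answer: 0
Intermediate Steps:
B(k, f) = f*k
N = -3
P = 84 (P = 3*(-20*(-3) - 4)/2 = 3*(-5*(-12) - 4)/2 = 3*(60 - 4)/2 = (3/2)*56 = 84)
(N + P)*0 = (-3 + 84)*0 = 81*0 = 0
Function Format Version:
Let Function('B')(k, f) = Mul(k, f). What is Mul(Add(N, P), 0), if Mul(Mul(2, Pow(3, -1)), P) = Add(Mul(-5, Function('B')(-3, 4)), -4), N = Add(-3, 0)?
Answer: 0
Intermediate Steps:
Function('B')(k, f) = Mul(f, k)
N = -3
P = 84 (P = Mul(Rational(3, 2), Add(Mul(-5, Mul(4, -3)), -4)) = Mul(Rational(3, 2), Add(Mul(-5, -12), -4)) = Mul(Rational(3, 2), Add(60, -4)) = Mul(Rational(3, 2), 56) = 84)
Mul(Add(N, P), 0) = Mul(Add(-3, 84), 0) = Mul(81, 0) = 0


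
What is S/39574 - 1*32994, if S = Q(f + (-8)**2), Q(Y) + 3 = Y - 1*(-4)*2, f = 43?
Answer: -652852222/19787 ≈ -32994.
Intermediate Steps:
Q(Y) = 5 + Y (Q(Y) = -3 + (Y - 1*(-4)*2) = -3 + (Y + 4*2) = -3 + (Y + 8) = -3 + (8 + Y) = 5 + Y)
S = 112 (S = 5 + (43 + (-8)**2) = 5 + (43 + 64) = 5 + 107 = 112)
S/39574 - 1*32994 = 112/39574 - 1*32994 = 112*(1/39574) - 32994 = 56/19787 - 32994 = -652852222/19787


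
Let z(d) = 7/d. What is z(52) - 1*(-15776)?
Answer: 820359/52 ≈ 15776.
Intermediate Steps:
z(52) - 1*(-15776) = 7/52 - 1*(-15776) = 7*(1/52) + 15776 = 7/52 + 15776 = 820359/52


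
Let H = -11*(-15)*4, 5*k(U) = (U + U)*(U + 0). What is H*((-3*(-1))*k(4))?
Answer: 12672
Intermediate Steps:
k(U) = 2*U²/5 (k(U) = ((U + U)*(U + 0))/5 = ((2*U)*U)/5 = (2*U²)/5 = 2*U²/5)
H = 660 (H = 165*4 = 660)
H*((-3*(-1))*k(4)) = 660*((-3*(-1))*((⅖)*4²)) = 660*(3*((⅖)*16)) = 660*(3*(32/5)) = 660*(96/5) = 12672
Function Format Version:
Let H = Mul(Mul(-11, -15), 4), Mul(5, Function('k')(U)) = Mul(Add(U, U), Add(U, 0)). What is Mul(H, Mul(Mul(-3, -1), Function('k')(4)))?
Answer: 12672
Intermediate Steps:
Function('k')(U) = Mul(Rational(2, 5), Pow(U, 2)) (Function('k')(U) = Mul(Rational(1, 5), Mul(Add(U, U), Add(U, 0))) = Mul(Rational(1, 5), Mul(Mul(2, U), U)) = Mul(Rational(1, 5), Mul(2, Pow(U, 2))) = Mul(Rational(2, 5), Pow(U, 2)))
H = 660 (H = Mul(165, 4) = 660)
Mul(H, Mul(Mul(-3, -1), Function('k')(4))) = Mul(660, Mul(Mul(-3, -1), Mul(Rational(2, 5), Pow(4, 2)))) = Mul(660, Mul(3, Mul(Rational(2, 5), 16))) = Mul(660, Mul(3, Rational(32, 5))) = Mul(660, Rational(96, 5)) = 12672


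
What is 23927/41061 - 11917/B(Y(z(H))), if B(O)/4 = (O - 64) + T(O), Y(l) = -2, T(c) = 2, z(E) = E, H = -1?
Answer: 495449249/10511616 ≈ 47.133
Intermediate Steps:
B(O) = -248 + 4*O (B(O) = 4*((O - 64) + 2) = 4*((-64 + O) + 2) = 4*(-62 + O) = -248 + 4*O)
23927/41061 - 11917/B(Y(z(H))) = 23927/41061 - 11917/(-248 + 4*(-2)) = 23927*(1/41061) - 11917/(-248 - 8) = 23927/41061 - 11917/(-256) = 23927/41061 - 11917*(-1/256) = 23927/41061 + 11917/256 = 495449249/10511616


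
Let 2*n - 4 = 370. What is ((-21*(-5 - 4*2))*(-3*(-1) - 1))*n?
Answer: 102102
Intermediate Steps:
n = 187 (n = 2 + (½)*370 = 2 + 185 = 187)
((-21*(-5 - 4*2))*(-3*(-1) - 1))*n = ((-21*(-5 - 4*2))*(-3*(-1) - 1))*187 = ((-21*(-5 - 8))*(3 - 1))*187 = (-21*(-13)*2)*187 = (273*2)*187 = 546*187 = 102102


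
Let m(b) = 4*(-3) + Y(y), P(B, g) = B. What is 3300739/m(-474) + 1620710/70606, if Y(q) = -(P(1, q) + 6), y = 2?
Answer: -116510592172/670757 ≈ -1.7370e+5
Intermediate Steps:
Y(q) = -7 (Y(q) = -(1 + 6) = -1*7 = -7)
m(b) = -19 (m(b) = 4*(-3) - 7 = -12 - 7 = -19)
3300739/m(-474) + 1620710/70606 = 3300739/(-19) + 1620710/70606 = 3300739*(-1/19) + 1620710*(1/70606) = -3300739/19 + 810355/35303 = -116510592172/670757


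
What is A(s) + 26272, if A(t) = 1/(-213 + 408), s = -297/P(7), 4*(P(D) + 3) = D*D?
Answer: 5123041/195 ≈ 26272.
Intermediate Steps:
P(D) = -3 + D²/4 (P(D) = -3 + (D*D)/4 = -3 + D²/4)
s = -1188/37 (s = -297/(-3 + (¼)*7²) = -297/(-3 + (¼)*49) = -297/(-3 + 49/4) = -297/37/4 = -297*4/37 = -1188/37 ≈ -32.108)
A(t) = 1/195
A(s) + 26272 = 1/195 + 26272 = 5123041/195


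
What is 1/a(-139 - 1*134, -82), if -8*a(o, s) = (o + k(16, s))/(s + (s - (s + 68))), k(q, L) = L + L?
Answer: -1200/437 ≈ -2.7460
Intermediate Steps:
k(q, L) = 2*L
a(o, s) = -(o + 2*s)/(8*(-68 + s)) (a(o, s) = -(o + 2*s)/(8*(s + (s - (s + 68)))) = -(o + 2*s)/(8*(s + (s - (68 + s)))) = -(o + 2*s)/(8*(s + (s + (-68 - s)))) = -(o + 2*s)/(8*(s - 68)) = -(o + 2*s)/(8*(-68 + s)))
1/a(-139 - 1*134, -82) = 1/((-(-139 - 1*134) - 2*(-82))/(8*(-68 - 82))) = 1/((⅛)*(-(-139 - 134) + 164)/(-150)) = 1/((⅛)*(-1/150)*(-1*(-273) + 164)) = 1/((⅛)*(-1/150)*(273 + 164)) = 1/((⅛)*(-1/150)*437) = 1/(-437/1200) = -1200/437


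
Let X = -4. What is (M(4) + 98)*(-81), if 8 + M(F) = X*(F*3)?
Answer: -3402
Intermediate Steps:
M(F) = -8 - 12*F (M(F) = -8 - 4*F*3 = -8 - 12*F)
(M(4) + 98)*(-81) = ((-8 - 12*4) + 98)*(-81) = ((-8 - 48) + 98)*(-81) = (-56 + 98)*(-81) = 42*(-81) = -3402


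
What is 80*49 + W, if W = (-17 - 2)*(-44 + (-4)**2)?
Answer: 4452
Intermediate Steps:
W = 532 (W = -19*(-44 + 16) = -19*(-28) = 532)
80*49 + W = 80*49 + 532 = 3920 + 532 = 4452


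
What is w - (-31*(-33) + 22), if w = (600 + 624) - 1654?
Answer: -1475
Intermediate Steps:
w = -430 (w = 1224 - 1654 = -430)
w - (-31*(-33) + 22) = -430 - (-31*(-33) + 22) = -430 - (1023 + 22) = -430 - 1*1045 = -430 - 1045 = -1475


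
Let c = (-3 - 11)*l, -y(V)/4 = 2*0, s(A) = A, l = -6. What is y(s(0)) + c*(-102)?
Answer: -8568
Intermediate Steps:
y(V) = 0 (y(V) = -8*0 = -4*0 = 0)
c = 84 (c = (-3 - 11)*(-6) = -14*(-6) = 84)
y(s(0)) + c*(-102) = 0 + 84*(-102) = 0 - 8568 = -8568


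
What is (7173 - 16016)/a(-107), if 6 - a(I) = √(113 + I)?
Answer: -8843/5 - 8843*√6/30 ≈ -2490.6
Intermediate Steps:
a(I) = 6 - √(113 + I)
(7173 - 16016)/a(-107) = (7173 - 16016)/(6 - √(113 - 107)) = -8843/(6 - √6)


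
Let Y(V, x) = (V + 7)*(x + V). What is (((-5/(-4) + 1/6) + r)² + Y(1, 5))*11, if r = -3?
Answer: 80003/144 ≈ 555.58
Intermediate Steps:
Y(V, x) = (7 + V)*(V + x)
(((-5/(-4) + 1/6) + r)² + Y(1, 5))*11 = (((-5/(-4) + 1/6) - 3)² + (1² + 7*1 + 7*5 + 1*5))*11 = (((-5*(-¼) + 1*(⅙)) - 3)² + (1 + 7 + 35 + 5))*11 = (((5/4 + ⅙) - 3)² + 48)*11 = ((17/12 - 3)² + 48)*11 = ((-19/12)² + 48)*11 = (361/144 + 48)*11 = (7273/144)*11 = 80003/144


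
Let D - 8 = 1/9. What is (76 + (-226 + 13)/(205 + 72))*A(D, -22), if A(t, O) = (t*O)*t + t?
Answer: -2429431459/22437 ≈ -1.0828e+5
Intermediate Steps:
D = 73/9 (D = 8 + 1/9 = 8 + ⅑ = 73/9 ≈ 8.1111)
A(t, O) = t + O*t² (A(t, O) = (O*t)*t + t = O*t² + t = t + O*t²)
(76 + (-226 + 13)/(205 + 72))*A(D, -22) = (76 + (-226 + 13)/(205 + 72))*(73*(1 - 22*73/9)/9) = (76 - 213/277)*(73*(1 - 1606/9)/9) = (76 - 213*1/277)*((73/9)*(-1597/9)) = (76 - 213/277)*(-116581/81) = (20839/277)*(-116581/81) = -2429431459/22437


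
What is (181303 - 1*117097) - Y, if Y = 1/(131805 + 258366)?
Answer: 25051319225/390171 ≈ 64206.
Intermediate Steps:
Y = 1/390171 ≈ 2.5630e-6
(181303 - 1*117097) - Y = (181303 - 1*117097) - 1*1/390171 = (181303 - 117097) - 1/390171 = 64206 - 1/390171 = 25051319225/390171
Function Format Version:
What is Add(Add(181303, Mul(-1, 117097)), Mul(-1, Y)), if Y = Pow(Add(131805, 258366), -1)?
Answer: Rational(25051319225, 390171) ≈ 64206.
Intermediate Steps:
Y = Rational(1, 390171) (Y = Pow(390171, -1) = Rational(1, 390171) ≈ 2.5630e-6)
Add(Add(181303, Mul(-1, 117097)), Mul(-1, Y)) = Add(Add(181303, Mul(-1, 117097)), Mul(-1, Rational(1, 390171))) = Add(Add(181303, -117097), Rational(-1, 390171)) = Add(64206, Rational(-1, 390171)) = Rational(25051319225, 390171)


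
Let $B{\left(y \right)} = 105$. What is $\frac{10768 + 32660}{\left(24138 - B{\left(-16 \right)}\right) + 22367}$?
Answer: $\frac{10857}{11600} \approx 0.93595$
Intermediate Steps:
$\frac{10768 + 32660}{\left(24138 - B{\left(-16 \right)}\right) + 22367} = \frac{10768 + 32660}{\left(24138 - 105\right) + 22367} = \frac{43428}{\left(24138 - 105\right) + 22367} = \frac{43428}{24033 + 22367} = \frac{43428}{46400} = 43428 \cdot \frac{1}{46400} = \frac{10857}{11600}$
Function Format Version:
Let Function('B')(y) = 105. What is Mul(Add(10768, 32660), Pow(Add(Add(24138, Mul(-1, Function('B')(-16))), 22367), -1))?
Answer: Rational(10857, 11600) ≈ 0.93595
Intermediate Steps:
Mul(Add(10768, 32660), Pow(Add(Add(24138, Mul(-1, Function('B')(-16))), 22367), -1)) = Mul(Add(10768, 32660), Pow(Add(Add(24138, Mul(-1, 105)), 22367), -1)) = Mul(43428, Pow(Add(Add(24138, -105), 22367), -1)) = Mul(43428, Pow(Add(24033, 22367), -1)) = Mul(43428, Pow(46400, -1)) = Mul(43428, Rational(1, 46400)) = Rational(10857, 11600)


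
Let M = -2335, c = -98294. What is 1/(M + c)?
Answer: -1/100629 ≈ -9.9375e-6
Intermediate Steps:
1/(M + c) = 1/(-2335 - 98294) = 1/(-100629) = -1/100629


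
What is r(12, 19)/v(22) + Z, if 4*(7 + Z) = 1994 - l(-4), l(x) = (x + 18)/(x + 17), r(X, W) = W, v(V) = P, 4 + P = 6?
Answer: 13019/26 ≈ 500.73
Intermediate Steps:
P = 2 (P = -4 + 6 = 2)
v(V) = 2
l(x) = (18 + x)/(17 + x)
Z = 6386/13 (Z = -7 + (1994 - (18 - 4)/(17 - 4))/4 = -7 + (1994 - 14/13)/4 = -7 + (¼)*(25908/13) = -7 + 6477/13 = 6386/13 ≈ 491.23)
r(12, 19)/v(22) + Z = 19/2 + 6386/13 = 13019/26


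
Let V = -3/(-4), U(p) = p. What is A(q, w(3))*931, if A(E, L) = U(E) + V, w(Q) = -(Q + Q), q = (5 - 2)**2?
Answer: 36309/4 ≈ 9077.3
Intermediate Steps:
V = 3/4 (V = -3*(-1/4) = 3/4 ≈ 0.75000)
q = 9 (q = 3**2 = 9)
w(Q) = -2*Q
A(E, L) = 3/4 + E (A(E, L) = E + 3/4 = 3/4 + E)
A(q, w(3))*931 = (3/4 + 9)*931 = (39/4)*931 = 36309/4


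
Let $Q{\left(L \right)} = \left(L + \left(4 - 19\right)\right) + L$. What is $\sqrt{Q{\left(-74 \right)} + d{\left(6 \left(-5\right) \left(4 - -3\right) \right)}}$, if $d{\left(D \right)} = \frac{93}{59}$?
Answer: $\frac{2 i \sqrt{140479}}{59} \approx 12.705 i$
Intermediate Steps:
$Q{\left(L \right)} = -15 + 2 L$ ($Q{\left(L \right)} = \left(L + \left(4 - 19\right)\right) + L = \left(L - 15\right) + L = \left(-15 + L\right) + L = -15 + 2 L$)
$d{\left(D \right)} = \frac{93}{59}$ ($d{\left(D \right)} = 93 \cdot \frac{1}{59} = \frac{93}{59}$)
$\sqrt{Q{\left(-74 \right)} + d{\left(6 \left(-5\right) \left(4 - -3\right) \right)}} = \sqrt{\left(-15 + 2 \left(-74\right)\right) + \frac{93}{59}} = \sqrt{\left(-15 - 148\right) + \frac{93}{59}} = \sqrt{-163 + \frac{93}{59}} = \sqrt{- \frac{9524}{59}} = \frac{2 i \sqrt{140479}}{59}$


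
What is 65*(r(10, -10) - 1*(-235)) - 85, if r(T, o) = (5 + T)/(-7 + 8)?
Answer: 16165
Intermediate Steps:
r(T, o) = 5 + T (r(T, o) = (5 + T)/1 = (5 + T)*1 = 5 + T)
65*(r(10, -10) - 1*(-235)) - 85 = 65*((5 + 10) - 1*(-235)) - 85 = 65*(15 + 235) - 85 = 65*250 - 85 = 16250 - 85 = 16165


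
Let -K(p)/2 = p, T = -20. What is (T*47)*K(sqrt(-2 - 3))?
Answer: 1880*I*sqrt(5) ≈ 4203.8*I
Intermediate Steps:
K(p) = -2*p
(T*47)*K(sqrt(-2 - 3)) = (-20*47)*(-2*sqrt(-2 - 3)) = -(-1880)*sqrt(-5) = -(-1880)*I*sqrt(5) = 1880*I*sqrt(5)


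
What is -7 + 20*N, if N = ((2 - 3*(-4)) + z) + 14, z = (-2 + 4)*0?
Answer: 553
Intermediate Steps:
z = 0 (z = 2*0 = 0)
N = 28 (N = ((2 - 3*(-4)) + 0) + 14 = ((2 + 12) + 0) + 14 = (14 + 0) + 14 = 14 + 14 = 28)
-7 + 20*N = -7 + 20*28 = -7 + 560 = 553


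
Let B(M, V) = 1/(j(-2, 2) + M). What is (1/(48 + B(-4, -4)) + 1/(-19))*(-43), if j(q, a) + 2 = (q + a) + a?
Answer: 4945/3629 ≈ 1.3626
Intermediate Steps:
j(q, a) = -2 + q + 2*a (j(q, a) = -2 + ((q + a) + a) = -2 + ((a + q) + a) = -2 + (q + 2*a) = -2 + q + 2*a)
B(M, V) = 1/M (B(M, V) = 1/((-2 - 2 + 2*2) + M) = 1/((-2 - 2 + 4) + M) = 1/(0 + M) = 1/M)
(1/(48 + B(-4, -4)) + 1/(-19))*(-43) = (1/(48 + 1/(-4)) + 1/(-19))*(-43) = (1/(48 - 1/4) - 1/19)*(-43) = (1/(191/4) - 1/19)*(-43) = (4/191 - 1/19)*(-43) = -115/3629*(-43) = 4945/3629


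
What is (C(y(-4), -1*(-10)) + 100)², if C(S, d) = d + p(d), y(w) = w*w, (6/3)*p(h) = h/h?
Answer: 48841/4 ≈ 12210.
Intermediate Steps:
p(h) = ½ (p(h) = (h/h)/2 = (½)*1 = ½)
y(w) = w²
C(S, d) = ½ + d (C(S, d) = d + ½ = ½ + d)
(C(y(-4), -1*(-10)) + 100)² = ((½ - 1*(-10)) + 100)² = ((½ + 10) + 100)² = (21/2 + 100)² = (221/2)² = 48841/4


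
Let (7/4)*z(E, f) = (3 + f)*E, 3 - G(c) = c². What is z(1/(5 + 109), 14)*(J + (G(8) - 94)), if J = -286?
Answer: -714/19 ≈ -37.579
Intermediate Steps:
G(c) = 3 - c²
z(E, f) = 4*E*(3 + f)/7 (z(E, f) = 4*((3 + f)*E)/7 = 4*(E*(3 + f))/7 = 4*E*(3 + f)/7)
z(1/(5 + 109), 14)*(J + (G(8) - 94)) = (4*(3 + 14)/(7*(5 + 109)))*(-286 + ((3 - 1*8²) - 94)) = ((4/7)*17/114)*(-286 + ((3 - 1*64) - 94)) = ((4/7)*(1/114)*17)*(-286 + ((3 - 64) - 94)) = 34*(-286 + (-61 - 94))/399 = 34*(-286 - 155)/399 = (34/399)*(-441) = -714/19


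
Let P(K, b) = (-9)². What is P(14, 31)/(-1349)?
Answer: -81/1349 ≈ -0.060044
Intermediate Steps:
P(K, b) = 81
P(14, 31)/(-1349) = 81/(-1349) = 81*(-1/1349) = -81/1349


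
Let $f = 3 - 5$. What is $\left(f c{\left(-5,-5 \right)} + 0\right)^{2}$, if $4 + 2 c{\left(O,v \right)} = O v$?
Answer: $441$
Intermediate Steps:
$f = -2$ ($f = 3 - 5 = -2$)
$c{\left(O,v \right)} = -2 + \frac{O v}{2}$
$\left(f c{\left(-5,-5 \right)} + 0\right)^{2} = \left(- 2 \left(-2 + \frac{1}{2} \left(-5\right) \left(-5\right)\right) + 0\right)^{2} = \left(- 2 \left(-2 + \frac{25}{2}\right) + 0\right)^{2} = \left(\left(-2\right) \frac{21}{2} + 0\right)^{2} = \left(-21 + 0\right)^{2} = \left(-21\right)^{2} = 441$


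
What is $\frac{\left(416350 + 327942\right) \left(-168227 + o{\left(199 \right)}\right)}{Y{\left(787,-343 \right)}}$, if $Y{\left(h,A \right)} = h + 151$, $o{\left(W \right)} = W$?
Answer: $- \frac{8932992584}{67} \approx -1.3333 \cdot 10^{8}$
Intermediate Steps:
$Y{\left(h,A \right)} = 151 + h$
$\frac{\left(416350 + 327942\right) \left(-168227 + o{\left(199 \right)}\right)}{Y{\left(787,-343 \right)}} = \frac{\left(416350 + 327942\right) \left(-168227 + 199\right)}{151 + 787} = \frac{744292 \left(-168028\right)}{938} = \left(-125061896176\right) \frac{1}{938} = - \frac{8932992584}{67}$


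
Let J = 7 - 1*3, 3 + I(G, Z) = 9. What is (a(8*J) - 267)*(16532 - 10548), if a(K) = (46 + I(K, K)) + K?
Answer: -1095072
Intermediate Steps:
I(G, Z) = 6 (I(G, Z) = -3 + 9 = 6)
J = 4 (J = 7 - 3 = 4)
a(K) = 52 + K (a(K) = (46 + 6) + K = 52 + K)
(a(8*J) - 267)*(16532 - 10548) = ((52 + 8*4) - 267)*(16532 - 10548) = ((52 + 32) - 267)*5984 = (84 - 267)*5984 = -183*5984 = -1095072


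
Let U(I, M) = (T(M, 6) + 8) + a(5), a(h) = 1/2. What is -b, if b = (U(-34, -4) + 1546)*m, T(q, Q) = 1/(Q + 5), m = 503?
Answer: -17203103/22 ≈ -7.8196e+5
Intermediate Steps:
T(q, Q) = 1/(5 + Q)
a(h) = 1/2
U(I, M) = 189/22 (U(I, M) = (1/(5 + 6) + 8) + 1/2 = (1/11 + 8) + 1/2 = 89/11 + 1/2 = 189/22)
b = 17203103/22 (b = (189/22 + 1546)*503 = (34201/22)*503 = 17203103/22 ≈ 7.8196e+5)
-b = -1*17203103/22 = -17203103/22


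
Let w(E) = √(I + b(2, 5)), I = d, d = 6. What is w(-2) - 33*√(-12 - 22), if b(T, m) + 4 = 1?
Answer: √3 - 33*I*√34 ≈ 1.732 - 192.42*I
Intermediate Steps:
b(T, m) = -3 (b(T, m) = -4 + 1 = -3)
I = 6
w(E) = √3 (w(E) = √(6 - 3) = √3)
w(-2) - 33*√(-12 - 22) = √3 - 33*√(-12 - 22) = √3 - 33*I*√34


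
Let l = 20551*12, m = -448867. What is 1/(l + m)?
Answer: -1/202255 ≈ -4.9443e-6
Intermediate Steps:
l = 246612
1/(l + m) = 1/(246612 - 448867) = 1/(-202255) = -1/202255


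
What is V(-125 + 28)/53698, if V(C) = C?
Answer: -97/53698 ≈ -0.0018064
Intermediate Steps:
V(-125 + 28)/53698 = (-125 + 28)/53698 = -97*1/53698 = -97/53698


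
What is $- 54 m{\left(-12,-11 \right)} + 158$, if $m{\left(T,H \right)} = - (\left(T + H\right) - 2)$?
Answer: $-1192$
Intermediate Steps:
$m{\left(T,H \right)} = 2 - H - T$ ($m{\left(T,H \right)} = - (\left(H + T\right) - 2) = - (-2 + H + T) = 2 - H - T$)
$- 54 m{\left(-12,-11 \right)} + 158 = - 54 \left(2 - -11 - -12\right) + 158 = - 54 \left(2 + 11 + 12\right) + 158 = \left(-54\right) 25 + 158 = -1350 + 158 = -1192$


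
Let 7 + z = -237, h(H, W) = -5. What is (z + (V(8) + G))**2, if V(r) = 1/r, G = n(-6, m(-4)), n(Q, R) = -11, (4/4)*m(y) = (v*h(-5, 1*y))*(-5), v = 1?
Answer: 4157521/64 ≈ 64961.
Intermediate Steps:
m(y) = 25 (m(y) = (1*(-5))*(-5) = -5*(-5) = 25)
z = -244 (z = -7 - 237 = -244)
G = -11
(z + (V(8) + G))**2 = (-244 + (1/8 - 11))**2 = (-244 - 87/8)**2 = (-2039/8)**2 = 4157521/64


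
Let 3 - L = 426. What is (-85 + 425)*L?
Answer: -143820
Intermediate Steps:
L = -423 (L = 3 - 1*426 = 3 - 426 = -423)
(-85 + 425)*L = (-85 + 425)*(-423) = 340*(-423) = -143820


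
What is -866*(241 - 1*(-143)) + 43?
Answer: -332501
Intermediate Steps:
-866*(241 - 1*(-143)) + 43 = -866*(241 + 143) + 43 = -866*384 + 43 = -332544 + 43 = -332501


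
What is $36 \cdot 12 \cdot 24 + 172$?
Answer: $10540$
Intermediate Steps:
$36 \cdot 12 \cdot 24 + 172 = 432 \cdot 24 + 172 = 10368 + 172 = 10540$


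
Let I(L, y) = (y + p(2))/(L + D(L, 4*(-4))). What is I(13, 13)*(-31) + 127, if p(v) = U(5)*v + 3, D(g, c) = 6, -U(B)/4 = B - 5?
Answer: 1917/19 ≈ 100.89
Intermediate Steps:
U(B) = 20 - 4*B (U(B) = -4*(B - 5) = -4*(-5 + B) = 20 - 4*B)
p(v) = 3 (p(v) = (20 - 4*5)*v + 3 = (20 - 20)*v + 3 = 0*v + 3 = 0 + 3 = 3)
I(L, y) = (3 + y)/(6 + L) (I(L, y) = (y + 3)/(L + 6) = (3 + y)/(6 + L))
I(13, 13)*(-31) + 127 = ((3 + 13)/(6 + 13))*(-31) + 127 = (16/19)*(-31) + 127 = -496/19 + 127 = 1917/19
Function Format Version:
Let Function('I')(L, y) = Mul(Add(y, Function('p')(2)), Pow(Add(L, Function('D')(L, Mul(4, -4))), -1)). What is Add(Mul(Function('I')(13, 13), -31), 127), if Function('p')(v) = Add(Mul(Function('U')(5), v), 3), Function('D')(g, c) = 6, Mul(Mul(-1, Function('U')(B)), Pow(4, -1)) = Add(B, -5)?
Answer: Rational(1917, 19) ≈ 100.89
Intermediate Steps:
Function('U')(B) = Add(20, Mul(-4, B)) (Function('U')(B) = Mul(-4, Add(B, -5)) = Mul(-4, Add(-5, B)) = Add(20, Mul(-4, B)))
Function('p')(v) = 3 (Function('p')(v) = Add(Mul(Add(20, Mul(-4, 5)), v), 3) = Add(Mul(Add(20, -20), v), 3) = Add(Mul(0, v), 3) = Add(0, 3) = 3)
Function('I')(L, y) = Mul(Pow(Add(6, L), -1), Add(3, y)) (Function('I')(L, y) = Mul(Add(y, 3), Pow(Add(L, 6), -1)) = Mul(Add(3, y), Pow(Add(6, L), -1)) = Mul(Pow(Add(6, L), -1), Add(3, y)))
Add(Mul(Function('I')(13, 13), -31), 127) = Add(Mul(Mul(Pow(Add(6, 13), -1), Add(3, 13)), -31), 127) = Add(Mul(Mul(Pow(19, -1), 16), -31), 127) = Add(Mul(Mul(Rational(1, 19), 16), -31), 127) = Add(Mul(Rational(16, 19), -31), 127) = Add(Rational(-496, 19), 127) = Rational(1917, 19)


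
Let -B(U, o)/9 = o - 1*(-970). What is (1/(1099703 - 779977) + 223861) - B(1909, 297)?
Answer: 75220017665/319726 ≈ 2.3526e+5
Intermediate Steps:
B(U, o) = -8730 - 9*o (B(U, o) = -9*(o - 1*(-970)) = -9*(o + 970) = -9*(970 + o) = -8730 - 9*o)
(1/(1099703 - 779977) + 223861) - B(1909, 297) = (1/(1099703 - 779977) + 223861) - (-8730 - 9*297) = (1/319726 + 223861) - (-8730 - 2673) = (1/319726 + 223861) - 1*(-11403) = 71574182087/319726 + 11403 = 75220017665/319726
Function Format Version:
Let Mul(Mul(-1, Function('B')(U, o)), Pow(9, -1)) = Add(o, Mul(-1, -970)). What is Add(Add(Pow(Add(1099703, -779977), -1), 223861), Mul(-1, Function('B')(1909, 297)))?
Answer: Rational(75220017665, 319726) ≈ 2.3526e+5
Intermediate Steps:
Function('B')(U, o) = Add(-8730, Mul(-9, o)) (Function('B')(U, o) = Mul(-9, Add(o, Mul(-1, -970))) = Mul(-9, Add(o, 970)) = Mul(-9, Add(970, o)) = Add(-8730, Mul(-9, o)))
Add(Add(Pow(Add(1099703, -779977), -1), 223861), Mul(-1, Function('B')(1909, 297))) = Add(Add(Pow(Add(1099703, -779977), -1), 223861), Mul(-1, Add(-8730, Mul(-9, 297)))) = Add(Add(Pow(319726, -1), 223861), Mul(-1, Add(-8730, -2673))) = Add(Add(Rational(1, 319726), 223861), Mul(-1, -11403)) = Add(Rational(71574182087, 319726), 11403) = Rational(75220017665, 319726)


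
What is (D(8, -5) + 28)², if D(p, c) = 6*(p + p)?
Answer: 15376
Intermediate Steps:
D(p, c) = 12*p (D(p, c) = 6*(2*p) = 12*p)
(D(8, -5) + 28)² = (12*8 + 28)² = (96 + 28)² = 124² = 15376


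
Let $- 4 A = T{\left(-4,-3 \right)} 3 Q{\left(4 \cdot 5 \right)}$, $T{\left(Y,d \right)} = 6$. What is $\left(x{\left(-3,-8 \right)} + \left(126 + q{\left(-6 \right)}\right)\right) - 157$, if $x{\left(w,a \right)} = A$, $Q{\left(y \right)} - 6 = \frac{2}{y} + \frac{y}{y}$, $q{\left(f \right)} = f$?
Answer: $- \frac{1379}{20} \approx -68.95$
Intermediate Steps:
$Q{\left(y \right)} = 7 + \frac{2}{y}$ ($Q{\left(y \right)} = 6 + \left(\frac{2}{y} + \frac{y}{y}\right) = 6 + \left(\frac{2}{y} + 1\right) = 6 + \left(1 + \frac{2}{y}\right) = 7 + \frac{2}{y}$)
$A = - \frac{639}{20}$ ($A = - \frac{6 \cdot 3 \left(7 + \frac{2}{4 \cdot 5}\right)}{4} = - \frac{18 \left(7 + \frac{2}{20}\right)}{4} = - \frac{18 \left(7 + 2 \cdot \frac{1}{20}\right)}{4} = - \frac{18 \left(7 + \frac{1}{10}\right)}{4} = - \frac{18 \cdot \frac{71}{10}}{4} = \left(- \frac{1}{4}\right) \frac{639}{5} = - \frac{639}{20} \approx -31.95$)
$x{\left(w,a \right)} = - \frac{639}{20}$
$\left(x{\left(-3,-8 \right)} + \left(126 + q{\left(-6 \right)}\right)\right) - 157 = \left(- \frac{639}{20} + \left(126 - 6\right)\right) - 157 = \left(- \frac{639}{20} + 120\right) - 157 = \frac{1761}{20} - 157 = - \frac{1379}{20}$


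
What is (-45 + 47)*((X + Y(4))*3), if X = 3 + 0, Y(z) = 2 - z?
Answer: 6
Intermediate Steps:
X = 3
(-45 + 47)*((X + Y(4))*3) = (-45 + 47)*((3 + (2 - 1*4))*3) = 2*((3 + (2 - 4))*3) = 2*((3 - 2)*3) = 2*(1*3) = 2*3 = 6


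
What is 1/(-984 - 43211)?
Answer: -1/44195 ≈ -2.2627e-5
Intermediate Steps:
1/(-984 - 43211) = 1/(-44195) = -1/44195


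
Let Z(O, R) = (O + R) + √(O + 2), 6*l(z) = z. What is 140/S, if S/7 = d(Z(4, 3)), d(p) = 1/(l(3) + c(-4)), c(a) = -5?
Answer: -90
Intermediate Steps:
l(z) = z/6
Z(O, R) = O + R + √(2 + O) (Z(O, R) = (O + R) + √(2 + O) = O + R + √(2 + O))
d(p) = -2/9 (d(p) = 1/((⅙)*3 - 5) = 1/(½ - 5) = 1/(-9/2) = -2/9)
S = -14/9 (S = 7*(-2/9) = -14/9 ≈ -1.5556)
140/S = 140/(-14/9) = 140*(-9/14) = -90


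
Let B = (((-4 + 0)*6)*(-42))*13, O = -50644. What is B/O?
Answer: -3276/12661 ≈ -0.25875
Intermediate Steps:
B = 13104 (B = (-4*6*(-42))*13 = -24*(-42)*13 = 1008*13 = 13104)
B/O = 13104/(-50644) = 13104*(-1/50644) = -3276/12661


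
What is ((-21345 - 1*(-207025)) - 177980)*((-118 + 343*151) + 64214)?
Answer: 892345300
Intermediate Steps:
((-21345 - 1*(-207025)) - 177980)*((-118 + 343*151) + 64214) = ((-21345 + 207025) - 177980)*((-118 + 51793) + 64214) = (185680 - 177980)*(51675 + 64214) = 7700*115889 = 892345300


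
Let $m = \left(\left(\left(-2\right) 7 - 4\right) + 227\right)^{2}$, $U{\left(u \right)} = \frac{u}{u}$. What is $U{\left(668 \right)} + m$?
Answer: $43682$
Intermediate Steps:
$U{\left(u \right)} = 1$
$m = 43681$ ($m = \left(\left(-14 - 4\right) + 227\right)^{2} = \left(-18 + 227\right)^{2} = 209^{2} = 43681$)
$U{\left(668 \right)} + m = 1 + 43681 = 43682$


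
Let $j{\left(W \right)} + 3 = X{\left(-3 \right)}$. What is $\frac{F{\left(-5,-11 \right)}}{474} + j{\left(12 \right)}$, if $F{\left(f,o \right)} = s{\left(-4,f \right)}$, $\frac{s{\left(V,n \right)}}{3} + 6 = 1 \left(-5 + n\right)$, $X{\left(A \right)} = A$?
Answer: $- \frac{482}{79} \approx -6.1013$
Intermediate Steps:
$j{\left(W \right)} = -6$ ($j{\left(W \right)} = -3 - 3 = -6$)
$s{\left(V,n \right)} = -33 + 3 n$ ($s{\left(V,n \right)} = -18 + 3 \cdot 1 \left(-5 + n\right) = -18 + 3 \left(-5 + n\right) = -18 + \left(-15 + 3 n\right) = -33 + 3 n$)
$F{\left(f,o \right)} = -33 + 3 f$
$\frac{F{\left(-5,-11 \right)}}{474} + j{\left(12 \right)} = \frac{-33 + 3 \left(-5\right)}{474} - 6 = \left(-33 - 15\right) \frac{1}{474} - 6 = \left(-48\right) \frac{1}{474} - 6 = - \frac{8}{79} - 6 = - \frac{482}{79}$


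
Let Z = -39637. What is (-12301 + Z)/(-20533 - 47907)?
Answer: 25969/34220 ≈ 0.75888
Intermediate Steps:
(-12301 + Z)/(-20533 - 47907) = (-12301 - 39637)/(-20533 - 47907) = -51938/(-68440) = -51938*(-1/68440) = 25969/34220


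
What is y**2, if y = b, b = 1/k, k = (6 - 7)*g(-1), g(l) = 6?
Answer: 1/36 ≈ 0.027778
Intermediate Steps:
k = -6 (k = (6 - 7)*6 = -1*6 = -6)
b = -1/6 (b = 1/(-6) = -1/6 ≈ -0.16667)
y = -1/6 ≈ -0.16667
y**2 = (-1/6)**2 = 1/36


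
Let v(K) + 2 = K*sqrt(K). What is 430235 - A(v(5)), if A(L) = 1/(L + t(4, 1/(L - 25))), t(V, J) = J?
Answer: 6257767828/14545 - 603*sqrt(5)/14545 ≈ 4.3024e+5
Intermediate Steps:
v(K) = -2 + K**(3/2) (v(K) = -2 + K*sqrt(K) = -2 + K**(3/2))
A(L) = 1/(L + 1/(-25 + L)) (A(L) = 1/(L + 1/(L - 25)) = 1/(L + 1/(-25 + L)))
430235 - A(v(5)) = 430235 - (-25 + (-2 + 5**(3/2)))/(1 + (-2 + 5**(3/2))*(-25 + (-2 + 5**(3/2)))) = 430235 - (-25 + (-2 + 5*sqrt(5)))/(1 + (-2 + 5*sqrt(5))*(-25 + (-2 + 5*sqrt(5)))) = 430235 - (-27 + 5*sqrt(5))/(1 + (-2 + 5*sqrt(5))*(-27 + 5*sqrt(5))) = 430235 - (-27 + 5*sqrt(5))/(1 + (-27 + 5*sqrt(5))*(-2 + 5*sqrt(5)))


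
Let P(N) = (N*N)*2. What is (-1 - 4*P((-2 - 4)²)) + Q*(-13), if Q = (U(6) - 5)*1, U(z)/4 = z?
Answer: -10616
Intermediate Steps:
U(z) = 4*z
P(N) = 2*N² (P(N) = N²*2 = 2*N²)
Q = 19 (Q = (4*6 - 5)*1 = (24 - 5)*1 = 19*1 = 19)
(-1 - 4*P((-2 - 4)²)) + Q*(-13) = (-1 - 8*((-2 - 4)²)²) + 19*(-13) = (-1 - 8*((-6)²)²) - 247 = (-1 - 8*36²) - 247 = (-1 - 8*1296) - 247 = (-1 - 4*2592) - 247 = (-1 - 10368) - 247 = -10369 - 247 = -10616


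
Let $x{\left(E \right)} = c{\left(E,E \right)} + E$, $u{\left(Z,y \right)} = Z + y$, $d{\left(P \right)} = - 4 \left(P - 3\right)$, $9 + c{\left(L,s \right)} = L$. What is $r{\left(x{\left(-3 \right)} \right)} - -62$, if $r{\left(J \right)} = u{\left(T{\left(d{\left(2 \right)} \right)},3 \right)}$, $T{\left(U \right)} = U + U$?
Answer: $73$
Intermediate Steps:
$c{\left(L,s \right)} = -9 + L$
$d{\left(P \right)} = 12 - 4 P$ ($d{\left(P \right)} = - 4 \left(-3 + P\right) = - (-12 + 4 P) = 12 - 4 P$)
$T{\left(U \right)} = 2 U$
$x{\left(E \right)} = -9 + 2 E$ ($x{\left(E \right)} = \left(-9 + E\right) + E = -9 + 2 E$)
$r{\left(J \right)} = 11$ ($r{\left(J \right)} = 2 \left(12 - 8\right) + 3 = 2 \cdot 4 + 3 = 8 + 3 = 11$)
$r{\left(x{\left(-3 \right)} \right)} - -62 = 11 - -62 = 11 + 62 = 73$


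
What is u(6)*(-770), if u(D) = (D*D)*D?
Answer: -166320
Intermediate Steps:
u(D) = D**3 (u(D) = D**2*D = D**3)
u(6)*(-770) = 6**3*(-770) = 216*(-770) = -166320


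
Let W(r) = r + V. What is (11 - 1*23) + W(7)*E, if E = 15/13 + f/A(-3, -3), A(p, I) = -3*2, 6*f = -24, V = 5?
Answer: 128/13 ≈ 9.8462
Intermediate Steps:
f = -4 (f = (⅙)*(-24) = -4)
A(p, I) = -6
E = 71/39 (E = 15/13 - 4/(-6) = 15*(1/13) - 4*(-⅙) = 15/13 + ⅔ = 71/39 ≈ 1.8205)
W(r) = 5 + r (W(r) = r + 5 = 5 + r)
(11 - 1*23) + W(7)*E = (11 - 1*23) + (5 + 7)*(71/39) = (11 - 23) + 12*(71/39) = -12 + 284/13 = 128/13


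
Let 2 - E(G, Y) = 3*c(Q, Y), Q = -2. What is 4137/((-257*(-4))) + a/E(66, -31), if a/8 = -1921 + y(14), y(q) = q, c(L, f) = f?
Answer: -15290153/97660 ≈ -156.57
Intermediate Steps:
E(G, Y) = 2 - 3*Y
a = -15256 (a = 8*(-1921 + 14) = 8*(-1907) = -15256)
4137/((-257*(-4))) + a/E(66, -31) = 4137/((-257*(-4))) - 15256/(2 - 3*(-31)) = 4137/1028 - 15256/(2 + 93) = 4137*(1/1028) - 15256/95 = 4137/1028 - 15256*1/95 = 4137/1028 - 15256/95 = -15290153/97660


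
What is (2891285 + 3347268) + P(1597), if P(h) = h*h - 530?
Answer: 8788432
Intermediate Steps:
P(h) = -530 + h² (P(h) = h² - 530 = -530 + h²)
(2891285 + 3347268) + P(1597) = (2891285 + 3347268) + (-530 + 1597²) = 6238553 + (-530 + 2550409) = 6238553 + 2549879 = 8788432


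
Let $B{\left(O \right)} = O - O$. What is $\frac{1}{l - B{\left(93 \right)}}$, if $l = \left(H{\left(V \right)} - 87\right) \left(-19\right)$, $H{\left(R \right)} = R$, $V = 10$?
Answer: $\frac{1}{1463} \approx 0.00068353$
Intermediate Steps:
$B{\left(O \right)} = 0$
$l = 1463$ ($l = \left(10 - 87\right) \left(-19\right) = \left(-77\right) \left(-19\right) = 1463$)
$\frac{1}{l - B{\left(93 \right)}} = \frac{1}{1463 - 0} = \frac{1}{1463 + 0} = \frac{1}{1463}$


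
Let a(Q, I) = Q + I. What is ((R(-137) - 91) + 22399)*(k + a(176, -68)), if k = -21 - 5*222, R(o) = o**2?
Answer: -42021771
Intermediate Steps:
k = -1131 (k = -21 - 1110 = -1131)
a(Q, I) = I + Q
((R(-137) - 91) + 22399)*(k + a(176, -68)) = (((-137)**2 - 91) + 22399)*(-1131 + (-68 + 176)) = ((18769 - 91) + 22399)*(-1131 + 108) = (18678 + 22399)*(-1023) = 41077*(-1023) = -42021771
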